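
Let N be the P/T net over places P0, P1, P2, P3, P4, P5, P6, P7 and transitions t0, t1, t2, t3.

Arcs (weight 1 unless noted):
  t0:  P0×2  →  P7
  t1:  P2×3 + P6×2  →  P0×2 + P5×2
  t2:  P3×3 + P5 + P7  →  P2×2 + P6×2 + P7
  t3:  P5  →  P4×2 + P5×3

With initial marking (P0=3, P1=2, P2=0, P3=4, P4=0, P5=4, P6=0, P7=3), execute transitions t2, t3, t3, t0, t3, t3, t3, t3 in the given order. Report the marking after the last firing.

(P0=1, P1=2, P2=2, P3=1, P4=12, P5=15, P6=2, P7=4)

step 1: fire t2:  (P0=3, P1=2, P2=0, P3=4, P4=0, P5=4, P6=0, P7=3) → (P0=3, P1=2, P2=2, P3=1, P4=0, P5=3, P6=2, P7=3)
step 2: fire t3:  (P0=3, P1=2, P2=2, P3=1, P4=0, P5=3, P6=2, P7=3) → (P0=3, P1=2, P2=2, P3=1, P4=2, P5=5, P6=2, P7=3)
step 3: fire t3:  (P0=3, P1=2, P2=2, P3=1, P4=2, P5=5, P6=2, P7=3) → (P0=3, P1=2, P2=2, P3=1, P4=4, P5=7, P6=2, P7=3)
step 4: fire t0:  (P0=3, P1=2, P2=2, P3=1, P4=4, P5=7, P6=2, P7=3) → (P0=1, P1=2, P2=2, P3=1, P4=4, P5=7, P6=2, P7=4)
step 5: fire t3:  (P0=1, P1=2, P2=2, P3=1, P4=4, P5=7, P6=2, P7=4) → (P0=1, P1=2, P2=2, P3=1, P4=6, P5=9, P6=2, P7=4)
step 6: fire t3:  (P0=1, P1=2, P2=2, P3=1, P4=6, P5=9, P6=2, P7=4) → (P0=1, P1=2, P2=2, P3=1, P4=8, P5=11, P6=2, P7=4)
step 7: fire t3:  (P0=1, P1=2, P2=2, P3=1, P4=8, P5=11, P6=2, P7=4) → (P0=1, P1=2, P2=2, P3=1, P4=10, P5=13, P6=2, P7=4)
step 8: fire t3:  (P0=1, P1=2, P2=2, P3=1, P4=10, P5=13, P6=2, P7=4) → (P0=1, P1=2, P2=2, P3=1, P4=12, P5=15, P6=2, P7=4)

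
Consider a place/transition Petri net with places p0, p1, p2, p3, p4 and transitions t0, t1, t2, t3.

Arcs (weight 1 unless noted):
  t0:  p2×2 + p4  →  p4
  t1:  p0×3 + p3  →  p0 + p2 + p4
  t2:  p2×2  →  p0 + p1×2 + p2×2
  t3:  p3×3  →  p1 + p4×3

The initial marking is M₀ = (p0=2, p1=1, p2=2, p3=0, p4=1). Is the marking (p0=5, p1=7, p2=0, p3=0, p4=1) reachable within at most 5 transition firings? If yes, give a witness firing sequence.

YES — reachable via ⟨t2, t2, t2, t0⟩ (4 firings)

step 1: fire t2:  (p0=2, p1=1, p2=2, p3=0, p4=1) → (p0=3, p1=3, p2=2, p3=0, p4=1)
step 2: fire t2:  (p0=3, p1=3, p2=2, p3=0, p4=1) → (p0=4, p1=5, p2=2, p3=0, p4=1)
step 3: fire t2:  (p0=4, p1=5, p2=2, p3=0, p4=1) → (p0=5, p1=7, p2=2, p3=0, p4=1)
step 4: fire t0:  (p0=5, p1=7, p2=2, p3=0, p4=1) → (p0=5, p1=7, p2=0, p3=0, p4=1)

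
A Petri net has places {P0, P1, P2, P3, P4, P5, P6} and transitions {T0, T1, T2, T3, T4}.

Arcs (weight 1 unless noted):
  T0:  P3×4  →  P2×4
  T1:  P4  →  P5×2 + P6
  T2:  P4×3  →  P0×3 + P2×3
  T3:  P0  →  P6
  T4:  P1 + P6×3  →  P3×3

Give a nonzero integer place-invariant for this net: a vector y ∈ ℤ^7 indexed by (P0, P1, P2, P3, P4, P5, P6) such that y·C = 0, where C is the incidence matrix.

y = (P0:0, P1:6, P2:2, P3:2, P4:2, P5:1, P6:0)

Incidence matrix C (rows=places, cols=transitions):
       T0   T1   T2   T3   T4
   P0   0    0    3   -1    0
   P1   0    0    0    0   -1
   P2   4    0    3    0    0
   P3  -4    0    0    0    3
   P4   0   -1   -3    0    0
   P5   0    2    0    0    0
   P6   0    1    0    1   -3

Candidate y = [0, 6, 2, 2, 2, 1, 0]; check y·C column-wise:
  col T0: 6·0 + 2·4 + 2·-4 + 2·0 + 1·0 = 0
  col T1: 6·0 + 2·0 + 2·0 + 2·-1 + 1·2 + 0·1 = 0
  col T2: 0·3 + 6·0 + 2·3 + 2·0 + 2·-3 + 1·0 = 0
  col T3: 0·-1 + 6·0 + 2·0 + 2·0 + 2·0 + 1·0 + 0·1 = 0
  col T4: 6·-1 + 2·0 + 2·3 + 2·0 + 1·0 + 0·-3 = 0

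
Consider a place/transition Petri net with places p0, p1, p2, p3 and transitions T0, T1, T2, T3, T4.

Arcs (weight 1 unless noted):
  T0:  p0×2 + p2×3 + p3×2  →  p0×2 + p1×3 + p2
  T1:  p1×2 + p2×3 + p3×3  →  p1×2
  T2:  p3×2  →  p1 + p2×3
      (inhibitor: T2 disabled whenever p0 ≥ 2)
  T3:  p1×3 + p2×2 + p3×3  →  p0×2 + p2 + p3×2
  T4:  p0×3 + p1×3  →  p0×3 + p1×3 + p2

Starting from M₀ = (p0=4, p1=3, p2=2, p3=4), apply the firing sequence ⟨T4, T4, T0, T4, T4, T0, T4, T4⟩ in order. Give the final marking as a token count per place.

(p0=4, p1=9, p2=4, p3=0)

step 1: fire T4:  (p0=4, p1=3, p2=2, p3=4) → (p0=4, p1=3, p2=3, p3=4)
step 2: fire T4:  (p0=4, p1=3, p2=3, p3=4) → (p0=4, p1=3, p2=4, p3=4)
step 3: fire T0:  (p0=4, p1=3, p2=4, p3=4) → (p0=4, p1=6, p2=2, p3=2)
step 4: fire T4:  (p0=4, p1=6, p2=2, p3=2) → (p0=4, p1=6, p2=3, p3=2)
step 5: fire T4:  (p0=4, p1=6, p2=3, p3=2) → (p0=4, p1=6, p2=4, p3=2)
step 6: fire T0:  (p0=4, p1=6, p2=4, p3=2) → (p0=4, p1=9, p2=2, p3=0)
step 7: fire T4:  (p0=4, p1=9, p2=2, p3=0) → (p0=4, p1=9, p2=3, p3=0)
step 8: fire T4:  (p0=4, p1=9, p2=3, p3=0) → (p0=4, p1=9, p2=4, p3=0)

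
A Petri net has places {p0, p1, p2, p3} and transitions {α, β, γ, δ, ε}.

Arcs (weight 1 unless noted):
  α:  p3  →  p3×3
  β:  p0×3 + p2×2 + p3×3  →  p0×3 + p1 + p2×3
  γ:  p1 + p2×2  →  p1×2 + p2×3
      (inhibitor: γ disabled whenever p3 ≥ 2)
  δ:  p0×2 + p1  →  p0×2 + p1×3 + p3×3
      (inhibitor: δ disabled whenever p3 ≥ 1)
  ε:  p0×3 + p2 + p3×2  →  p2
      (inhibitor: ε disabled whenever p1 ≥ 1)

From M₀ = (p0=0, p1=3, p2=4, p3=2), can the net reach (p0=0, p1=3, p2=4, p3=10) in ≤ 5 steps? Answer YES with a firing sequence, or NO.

step 1: fire α:  (p0=0, p1=3, p2=4, p3=2) → (p0=0, p1=3, p2=4, p3=4)
step 2: fire α:  (p0=0, p1=3, p2=4, p3=4) → (p0=0, p1=3, p2=4, p3=6)
step 3: fire α:  (p0=0, p1=3, p2=4, p3=6) → (p0=0, p1=3, p2=4, p3=8)
step 4: fire α:  (p0=0, p1=3, p2=4, p3=8) → (p0=0, p1=3, p2=4, p3=10)

YES — reachable via ⟨α, α, α, α⟩ (4 firings)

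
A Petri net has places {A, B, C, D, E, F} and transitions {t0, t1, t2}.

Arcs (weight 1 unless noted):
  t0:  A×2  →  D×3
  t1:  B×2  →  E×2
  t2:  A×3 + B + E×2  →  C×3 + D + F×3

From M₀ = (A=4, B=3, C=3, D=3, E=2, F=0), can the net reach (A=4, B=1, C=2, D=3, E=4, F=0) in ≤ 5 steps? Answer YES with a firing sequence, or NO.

depth 0: 1 marking
depth 1: 4 markings reached so far
depth 2: 7 markings reached so far
depth 3: 8 markings reached so far
depth 4: 8 markings reached so far
(frontier empty at depth 4; search complete)
target is not among the 8 markings reachable within 5 steps

NO — not reachable within 5 firings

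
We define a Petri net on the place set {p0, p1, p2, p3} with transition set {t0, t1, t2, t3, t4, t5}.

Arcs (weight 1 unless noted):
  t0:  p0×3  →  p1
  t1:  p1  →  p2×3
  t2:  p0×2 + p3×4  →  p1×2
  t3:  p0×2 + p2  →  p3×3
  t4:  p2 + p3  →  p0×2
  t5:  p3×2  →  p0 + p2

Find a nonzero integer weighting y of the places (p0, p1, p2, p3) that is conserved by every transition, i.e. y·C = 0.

Incidence matrix C (rows=places, cols=transitions):
       t0   t1   t2   t3   t4   t5
   p0  -3    0   -2   -2    2    1
   p1   1   -1    2    0    0    0
   p2   0    3    0   -1   -1    1
   p3   0    0   -4    3   -1   -2

Candidate y = [1, 3, 1, 1]; check y·C column-wise:
  col t0: 1·-3 + 3·1 + 1·0 + 1·0 = 0
  col t1: 1·0 + 3·-1 + 1·3 + 1·0 = 0
  col t2: 1·-2 + 3·2 + 1·0 + 1·-4 = 0
  col t3: 1·-2 + 3·0 + 1·-1 + 1·3 = 0
  col t4: 1·2 + 3·0 + 1·-1 + 1·-1 = 0
  col t5: 1·1 + 3·0 + 1·1 + 1·-2 = 0

y = (p0:1, p1:3, p2:1, p3:1)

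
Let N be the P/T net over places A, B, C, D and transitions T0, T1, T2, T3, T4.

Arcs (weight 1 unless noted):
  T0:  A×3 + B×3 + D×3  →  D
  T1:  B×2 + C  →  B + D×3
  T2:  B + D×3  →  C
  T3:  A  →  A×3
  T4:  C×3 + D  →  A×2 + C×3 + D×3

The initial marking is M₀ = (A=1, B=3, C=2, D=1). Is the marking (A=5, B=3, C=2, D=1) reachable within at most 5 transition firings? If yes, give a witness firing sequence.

step 1: fire T3:  (A=1, B=3, C=2, D=1) → (A=3, B=3, C=2, D=1)
step 2: fire T3:  (A=3, B=3, C=2, D=1) → (A=5, B=3, C=2, D=1)

YES — reachable via ⟨T3, T3⟩ (2 firings)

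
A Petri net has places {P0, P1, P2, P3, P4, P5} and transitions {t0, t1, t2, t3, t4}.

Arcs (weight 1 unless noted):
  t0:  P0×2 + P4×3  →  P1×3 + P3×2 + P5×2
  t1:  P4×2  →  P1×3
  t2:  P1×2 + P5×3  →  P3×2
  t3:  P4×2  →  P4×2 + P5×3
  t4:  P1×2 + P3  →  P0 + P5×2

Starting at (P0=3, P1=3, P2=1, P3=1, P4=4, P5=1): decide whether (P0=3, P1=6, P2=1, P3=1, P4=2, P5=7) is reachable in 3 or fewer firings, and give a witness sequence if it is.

YES — reachable via ⟨t1, t3, t3⟩ (3 firings)

step 1: fire t1:  (P0=3, P1=3, P2=1, P3=1, P4=4, P5=1) → (P0=3, P1=6, P2=1, P3=1, P4=2, P5=1)
step 2: fire t3:  (P0=3, P1=6, P2=1, P3=1, P4=2, P5=1) → (P0=3, P1=6, P2=1, P3=1, P4=2, P5=4)
step 3: fire t3:  (P0=3, P1=6, P2=1, P3=1, P4=2, P5=4) → (P0=3, P1=6, P2=1, P3=1, P4=2, P5=7)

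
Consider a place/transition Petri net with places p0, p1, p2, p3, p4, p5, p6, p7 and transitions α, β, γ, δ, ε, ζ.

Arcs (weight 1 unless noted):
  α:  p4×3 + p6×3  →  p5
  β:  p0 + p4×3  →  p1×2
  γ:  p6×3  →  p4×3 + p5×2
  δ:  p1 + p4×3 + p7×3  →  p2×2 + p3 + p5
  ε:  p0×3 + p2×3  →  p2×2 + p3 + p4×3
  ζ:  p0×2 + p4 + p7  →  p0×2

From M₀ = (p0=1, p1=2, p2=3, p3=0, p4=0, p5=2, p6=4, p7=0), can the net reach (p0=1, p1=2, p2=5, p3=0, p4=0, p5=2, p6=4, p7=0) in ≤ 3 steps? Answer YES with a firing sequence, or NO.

depth 0: 1 marking
depth 1: 2 markings reached so far
depth 2: 3 markings reached so far
depth 3: 3 markings reached so far
(frontier empty at depth 3; search complete)
target is not among the 3 markings reachable within 3 steps

NO — not reachable within 3 firings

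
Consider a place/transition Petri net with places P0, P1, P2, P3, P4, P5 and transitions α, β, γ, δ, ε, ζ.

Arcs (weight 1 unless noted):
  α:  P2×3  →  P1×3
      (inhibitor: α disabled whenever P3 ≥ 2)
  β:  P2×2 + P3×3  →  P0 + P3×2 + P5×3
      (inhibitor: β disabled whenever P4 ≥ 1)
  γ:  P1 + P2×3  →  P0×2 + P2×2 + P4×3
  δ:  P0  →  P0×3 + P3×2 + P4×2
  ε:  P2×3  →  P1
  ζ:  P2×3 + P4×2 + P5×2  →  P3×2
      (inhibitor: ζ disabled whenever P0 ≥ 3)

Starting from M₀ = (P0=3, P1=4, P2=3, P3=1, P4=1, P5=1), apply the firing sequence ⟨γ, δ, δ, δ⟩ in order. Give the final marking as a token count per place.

step 1: fire γ:  (P0=3, P1=4, P2=3, P3=1, P4=1, P5=1) → (P0=5, P1=3, P2=2, P3=1, P4=4, P5=1)
step 2: fire δ:  (P0=5, P1=3, P2=2, P3=1, P4=4, P5=1) → (P0=7, P1=3, P2=2, P3=3, P4=6, P5=1)
step 3: fire δ:  (P0=7, P1=3, P2=2, P3=3, P4=6, P5=1) → (P0=9, P1=3, P2=2, P3=5, P4=8, P5=1)
step 4: fire δ:  (P0=9, P1=3, P2=2, P3=5, P4=8, P5=1) → (P0=11, P1=3, P2=2, P3=7, P4=10, P5=1)

(P0=11, P1=3, P2=2, P3=7, P4=10, P5=1)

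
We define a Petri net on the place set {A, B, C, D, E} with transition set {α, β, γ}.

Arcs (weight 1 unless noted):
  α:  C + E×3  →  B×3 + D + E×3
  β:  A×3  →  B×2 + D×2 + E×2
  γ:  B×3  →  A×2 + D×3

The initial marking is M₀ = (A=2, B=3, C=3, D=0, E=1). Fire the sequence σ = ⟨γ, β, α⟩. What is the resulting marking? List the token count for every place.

step 1: fire γ:  (A=2, B=3, C=3, D=0, E=1) → (A=4, B=0, C=3, D=3, E=1)
step 2: fire β:  (A=4, B=0, C=3, D=3, E=1) → (A=1, B=2, C=3, D=5, E=3)
step 3: fire α:  (A=1, B=2, C=3, D=5, E=3) → (A=1, B=5, C=2, D=6, E=3)

(A=1, B=5, C=2, D=6, E=3)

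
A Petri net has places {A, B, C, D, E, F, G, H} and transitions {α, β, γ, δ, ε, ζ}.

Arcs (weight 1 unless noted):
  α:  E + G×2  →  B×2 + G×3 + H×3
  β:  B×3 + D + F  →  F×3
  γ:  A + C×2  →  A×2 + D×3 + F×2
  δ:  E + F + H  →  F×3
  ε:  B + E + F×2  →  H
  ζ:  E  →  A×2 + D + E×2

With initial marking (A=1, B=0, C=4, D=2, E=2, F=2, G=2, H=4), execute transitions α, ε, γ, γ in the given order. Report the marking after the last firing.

(A=3, B=1, C=0, D=8, E=0, F=4, G=3, H=8)

step 1: fire α:  (A=1, B=0, C=4, D=2, E=2, F=2, G=2, H=4) → (A=1, B=2, C=4, D=2, E=1, F=2, G=3, H=7)
step 2: fire ε:  (A=1, B=2, C=4, D=2, E=1, F=2, G=3, H=7) → (A=1, B=1, C=4, D=2, E=0, F=0, G=3, H=8)
step 3: fire γ:  (A=1, B=1, C=4, D=2, E=0, F=0, G=3, H=8) → (A=2, B=1, C=2, D=5, E=0, F=2, G=3, H=8)
step 4: fire γ:  (A=2, B=1, C=2, D=5, E=0, F=2, G=3, H=8) → (A=3, B=1, C=0, D=8, E=0, F=4, G=3, H=8)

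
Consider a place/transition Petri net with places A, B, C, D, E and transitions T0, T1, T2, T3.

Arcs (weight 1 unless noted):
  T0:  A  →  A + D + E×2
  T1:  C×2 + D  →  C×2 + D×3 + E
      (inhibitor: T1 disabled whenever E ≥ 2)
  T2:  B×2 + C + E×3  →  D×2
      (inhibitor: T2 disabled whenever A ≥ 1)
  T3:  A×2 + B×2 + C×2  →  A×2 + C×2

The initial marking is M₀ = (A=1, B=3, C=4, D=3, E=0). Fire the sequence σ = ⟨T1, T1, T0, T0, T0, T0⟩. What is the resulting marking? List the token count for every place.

(A=1, B=3, C=4, D=11, E=10)

step 1: fire T1:  (A=1, B=3, C=4, D=3, E=0) → (A=1, B=3, C=4, D=5, E=1)
step 2: fire T1:  (A=1, B=3, C=4, D=5, E=1) → (A=1, B=3, C=4, D=7, E=2)
step 3: fire T0:  (A=1, B=3, C=4, D=7, E=2) → (A=1, B=3, C=4, D=8, E=4)
step 4: fire T0:  (A=1, B=3, C=4, D=8, E=4) → (A=1, B=3, C=4, D=9, E=6)
step 5: fire T0:  (A=1, B=3, C=4, D=9, E=6) → (A=1, B=3, C=4, D=10, E=8)
step 6: fire T0:  (A=1, B=3, C=4, D=10, E=8) → (A=1, B=3, C=4, D=11, E=10)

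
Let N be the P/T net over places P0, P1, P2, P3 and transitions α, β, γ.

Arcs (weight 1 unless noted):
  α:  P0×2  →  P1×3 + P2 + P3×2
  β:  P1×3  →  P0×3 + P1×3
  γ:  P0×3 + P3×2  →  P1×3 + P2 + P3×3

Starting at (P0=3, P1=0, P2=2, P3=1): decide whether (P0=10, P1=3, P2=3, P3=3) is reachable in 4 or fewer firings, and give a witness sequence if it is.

YES — reachable via ⟨α, β, β, β⟩ (4 firings)

step 1: fire α:  (P0=3, P1=0, P2=2, P3=1) → (P0=1, P1=3, P2=3, P3=3)
step 2: fire β:  (P0=1, P1=3, P2=3, P3=3) → (P0=4, P1=3, P2=3, P3=3)
step 3: fire β:  (P0=4, P1=3, P2=3, P3=3) → (P0=7, P1=3, P2=3, P3=3)
step 4: fire β:  (P0=7, P1=3, P2=3, P3=3) → (P0=10, P1=3, P2=3, P3=3)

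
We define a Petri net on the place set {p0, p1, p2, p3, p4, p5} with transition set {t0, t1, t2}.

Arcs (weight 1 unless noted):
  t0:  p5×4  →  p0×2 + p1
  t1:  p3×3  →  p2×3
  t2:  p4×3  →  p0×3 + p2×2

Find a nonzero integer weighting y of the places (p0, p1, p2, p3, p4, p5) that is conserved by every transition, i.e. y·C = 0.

y = (p0:2, p1:-4, p2:-3, p3:-3, p4:0, p5:0)

Incidence matrix C (rows=places, cols=transitions):
       t0   t1   t2
   p0   2    0    3
   p1   1    0    0
   p2   0    3    2
   p3   0   -3    0
   p4   0    0   -3
   p5  -4    0    0

Candidate y = [2, -4, -3, -3, 0, 0]; check y·C column-wise:
  col t0: 2·2 + -4·1 + -3·0 + -3·0 + 0·-4 = 0
  col t1: 2·0 + -4·0 + -3·3 + -3·-3 = 0
  col t2: 2·3 + -4·0 + -3·2 + -3·0 + 0·-3 = 0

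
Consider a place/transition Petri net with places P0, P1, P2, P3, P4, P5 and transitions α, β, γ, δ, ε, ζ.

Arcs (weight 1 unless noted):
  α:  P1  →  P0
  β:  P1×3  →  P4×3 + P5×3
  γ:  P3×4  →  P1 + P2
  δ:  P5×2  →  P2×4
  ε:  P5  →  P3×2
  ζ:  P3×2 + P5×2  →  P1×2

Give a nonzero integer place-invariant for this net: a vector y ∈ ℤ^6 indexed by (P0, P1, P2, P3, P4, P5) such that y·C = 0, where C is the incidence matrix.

y = (P0:3, P1:3, P2:1, P3:1, P4:1, P5:2)

Incidence matrix C (rows=places, cols=transitions):
        α    β    γ    δ    ε    ζ
   P0   1    0    0    0    0    0
   P1  -1   -3    1    0    0    2
   P2   0    0    1    4    0    0
   P3   0    0   -4    0    2   -2
   P4   0    3    0    0    0    0
   P5   0    3    0   -2   -1   -2

Candidate y = [3, 3, 1, 1, 1, 2]; check y·C column-wise:
  col α: 3·1 + 3·-1 + 1·0 + 1·0 + 1·0 + 2·0 = 0
  col β: 3·0 + 3·-3 + 1·0 + 1·0 + 1·3 + 2·3 = 0
  col γ: 3·0 + 3·1 + 1·1 + 1·-4 + 1·0 + 2·0 = 0
  col δ: 3·0 + 3·0 + 1·4 + 1·0 + 1·0 + 2·-2 = 0
  col ε: 3·0 + 3·0 + 1·0 + 1·2 + 1·0 + 2·-1 = 0
  col ζ: 3·0 + 3·2 + 1·0 + 1·-2 + 1·0 + 2·-2 = 0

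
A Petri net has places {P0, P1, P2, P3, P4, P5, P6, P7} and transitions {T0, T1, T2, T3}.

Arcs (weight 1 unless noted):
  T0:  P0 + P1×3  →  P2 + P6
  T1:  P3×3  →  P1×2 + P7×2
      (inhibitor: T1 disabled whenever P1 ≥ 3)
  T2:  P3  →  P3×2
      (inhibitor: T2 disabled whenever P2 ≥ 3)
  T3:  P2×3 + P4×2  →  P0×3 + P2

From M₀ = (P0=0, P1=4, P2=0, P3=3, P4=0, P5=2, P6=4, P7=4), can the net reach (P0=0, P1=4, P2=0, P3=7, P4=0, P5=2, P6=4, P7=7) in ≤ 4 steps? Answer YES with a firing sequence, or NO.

NO — not reachable within 4 firings

depth 0: 1 marking
depth 1: 2 markings reached so far
depth 2: 3 markings reached so far
depth 3: 4 markings reached so far
depth 4: 5 markings reached so far
target is not among the 5 markings reachable within 4 steps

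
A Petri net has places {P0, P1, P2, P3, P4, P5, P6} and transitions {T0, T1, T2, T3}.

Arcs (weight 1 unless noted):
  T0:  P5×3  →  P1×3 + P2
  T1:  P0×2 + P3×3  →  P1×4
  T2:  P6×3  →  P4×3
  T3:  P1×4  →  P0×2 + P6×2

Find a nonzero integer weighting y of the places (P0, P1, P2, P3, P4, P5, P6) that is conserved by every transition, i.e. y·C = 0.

Incidence matrix C (rows=places, cols=transitions):
       T0   T1   T2   T3
   P0   0   -2    0    2
   P1   3    4    0   -4
   P2   1    0    0    0
   P3   0   -3    0    0
   P4   0    0    3    0
   P5  -3    0    0    0
   P6   0    0   -3    2

Candidate y = [2, 1, -3, 0, 0, 0, 0]; check y·C column-wise:
  col T0: 2·0 + 1·3 + -3·1 + 0·-3 = 0
  col T1: 2·-2 + 1·4 + -3·0 + 0·-3 = 0
  col T2: 2·0 + 1·0 + -3·0 + 0·3 + 0·-3 = 0
  col T3: 2·2 + 1·-4 + -3·0 + 0·2 = 0

y = (P0:2, P1:1, P2:-3, P3:0, P4:0, P5:0, P6:0)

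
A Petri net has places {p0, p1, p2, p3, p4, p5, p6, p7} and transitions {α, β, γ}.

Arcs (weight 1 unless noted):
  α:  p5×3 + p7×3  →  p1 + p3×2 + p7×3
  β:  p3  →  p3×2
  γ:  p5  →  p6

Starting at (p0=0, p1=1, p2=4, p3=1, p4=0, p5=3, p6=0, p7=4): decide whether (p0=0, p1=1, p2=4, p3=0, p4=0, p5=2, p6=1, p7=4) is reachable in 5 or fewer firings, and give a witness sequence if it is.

depth 0: 1 marking
depth 1: 4 markings reached so far
depth 2: 8 markings reached so far
depth 3: 13 markings reached so far
depth 4: 18 markings reached so far
depth 5: 23 markings reached so far
target is not among the 23 markings reachable within 5 steps

NO — not reachable within 5 firings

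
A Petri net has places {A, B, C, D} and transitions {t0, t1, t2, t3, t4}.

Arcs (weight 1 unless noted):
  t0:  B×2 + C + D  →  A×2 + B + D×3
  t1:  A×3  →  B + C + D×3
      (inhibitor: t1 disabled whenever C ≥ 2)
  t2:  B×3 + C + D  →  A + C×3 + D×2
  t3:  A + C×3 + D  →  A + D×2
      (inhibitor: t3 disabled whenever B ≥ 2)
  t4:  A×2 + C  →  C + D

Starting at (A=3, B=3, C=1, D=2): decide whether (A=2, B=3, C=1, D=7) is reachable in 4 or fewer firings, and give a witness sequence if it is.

YES — reachable via ⟨t0, t1⟩ (2 firings)

step 1: fire t0:  (A=3, B=3, C=1, D=2) → (A=5, B=2, C=0, D=4)
step 2: fire t1:  (A=5, B=2, C=0, D=4) → (A=2, B=3, C=1, D=7)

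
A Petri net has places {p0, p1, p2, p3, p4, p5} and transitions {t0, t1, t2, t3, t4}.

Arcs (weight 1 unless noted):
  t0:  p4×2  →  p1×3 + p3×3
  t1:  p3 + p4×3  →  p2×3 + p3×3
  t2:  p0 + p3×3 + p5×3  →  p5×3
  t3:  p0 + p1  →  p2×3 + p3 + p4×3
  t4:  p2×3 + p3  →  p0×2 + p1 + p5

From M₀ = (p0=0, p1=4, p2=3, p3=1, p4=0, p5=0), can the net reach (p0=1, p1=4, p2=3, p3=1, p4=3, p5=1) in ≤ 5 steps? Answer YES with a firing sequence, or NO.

YES — reachable via ⟨t4, t3⟩ (2 firings)

step 1: fire t4:  (p0=0, p1=4, p2=3, p3=1, p4=0, p5=0) → (p0=2, p1=5, p2=0, p3=0, p4=0, p5=1)
step 2: fire t3:  (p0=2, p1=5, p2=0, p3=0, p4=0, p5=1) → (p0=1, p1=4, p2=3, p3=1, p4=3, p5=1)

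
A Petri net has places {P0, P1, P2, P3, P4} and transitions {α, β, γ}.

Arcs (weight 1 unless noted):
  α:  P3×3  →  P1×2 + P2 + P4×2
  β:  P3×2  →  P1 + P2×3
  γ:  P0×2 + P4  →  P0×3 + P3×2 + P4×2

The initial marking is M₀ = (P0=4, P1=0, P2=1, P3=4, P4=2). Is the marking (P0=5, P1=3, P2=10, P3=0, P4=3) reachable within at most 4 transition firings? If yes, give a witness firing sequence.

YES — reachable via ⟨β, β, γ, β⟩ (4 firings)

step 1: fire β:  (P0=4, P1=0, P2=1, P3=4, P4=2) → (P0=4, P1=1, P2=4, P3=2, P4=2)
step 2: fire β:  (P0=4, P1=1, P2=4, P3=2, P4=2) → (P0=4, P1=2, P2=7, P3=0, P4=2)
step 3: fire γ:  (P0=4, P1=2, P2=7, P3=0, P4=2) → (P0=5, P1=2, P2=7, P3=2, P4=3)
step 4: fire β:  (P0=5, P1=2, P2=7, P3=2, P4=3) → (P0=5, P1=3, P2=10, P3=0, P4=3)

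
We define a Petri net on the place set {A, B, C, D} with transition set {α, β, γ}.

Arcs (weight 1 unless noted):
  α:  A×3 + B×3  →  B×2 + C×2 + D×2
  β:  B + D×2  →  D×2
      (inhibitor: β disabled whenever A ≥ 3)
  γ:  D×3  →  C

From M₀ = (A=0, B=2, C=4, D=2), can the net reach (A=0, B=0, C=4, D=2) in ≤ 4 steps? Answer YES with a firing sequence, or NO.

YES — reachable via ⟨β, β⟩ (2 firings)

step 1: fire β:  (A=0, B=2, C=4, D=2) → (A=0, B=1, C=4, D=2)
step 2: fire β:  (A=0, B=1, C=4, D=2) → (A=0, B=0, C=4, D=2)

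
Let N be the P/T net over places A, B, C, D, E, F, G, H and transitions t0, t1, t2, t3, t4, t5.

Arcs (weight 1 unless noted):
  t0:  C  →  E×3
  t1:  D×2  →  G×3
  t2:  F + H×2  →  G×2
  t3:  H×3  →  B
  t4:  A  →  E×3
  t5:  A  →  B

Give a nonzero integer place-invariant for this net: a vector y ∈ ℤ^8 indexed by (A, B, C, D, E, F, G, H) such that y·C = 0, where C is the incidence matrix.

y = (A:0, B:0, C:0, D:3, E:0, F:4, G:2, H:0)

Incidence matrix C (rows=places, cols=transitions):
       t0   t1   t2   t3   t4   t5
    A   0    0    0    0   -1   -1
    B   0    0    0    1    0    1
    C  -1    0    0    0    0    0
    D   0   -2    0    0    0    0
    E   3    0    0    0    3    0
    F   0    0   -1    0    0    0
    G   0    3    2    0    0    0
    H   0    0   -2   -3    0    0

Candidate y = [0, 0, 0, 3, 0, 4, 2, 0]; check y·C column-wise:
  col t0: 0·-1 + 3·0 + 0·3 + 4·0 + 2·0 = 0
  col t1: 3·-2 + 4·0 + 2·3 = 0
  col t2: 3·0 + 4·-1 + 2·2 + 0·-2 = 0
  col t3: 0·1 + 3·0 + 4·0 + 2·0 + 0·-3 = 0
  col t4: 0·-1 + 3·0 + 0·3 + 4·0 + 2·0 = 0
  col t5: 0·-1 + 0·1 + 3·0 + 4·0 + 2·0 = 0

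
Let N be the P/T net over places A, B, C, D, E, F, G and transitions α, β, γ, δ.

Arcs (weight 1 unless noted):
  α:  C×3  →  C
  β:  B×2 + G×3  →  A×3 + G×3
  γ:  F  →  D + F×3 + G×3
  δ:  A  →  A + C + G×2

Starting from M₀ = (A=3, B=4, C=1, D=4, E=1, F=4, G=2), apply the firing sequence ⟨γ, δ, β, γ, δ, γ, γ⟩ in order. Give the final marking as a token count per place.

(A=6, B=2, C=3, D=8, E=1, F=12, G=18)

step 1: fire γ:  (A=3, B=4, C=1, D=4, E=1, F=4, G=2) → (A=3, B=4, C=1, D=5, E=1, F=6, G=5)
step 2: fire δ:  (A=3, B=4, C=1, D=5, E=1, F=6, G=5) → (A=3, B=4, C=2, D=5, E=1, F=6, G=7)
step 3: fire β:  (A=3, B=4, C=2, D=5, E=1, F=6, G=7) → (A=6, B=2, C=2, D=5, E=1, F=6, G=7)
step 4: fire γ:  (A=6, B=2, C=2, D=5, E=1, F=6, G=7) → (A=6, B=2, C=2, D=6, E=1, F=8, G=10)
step 5: fire δ:  (A=6, B=2, C=2, D=6, E=1, F=8, G=10) → (A=6, B=2, C=3, D=6, E=1, F=8, G=12)
step 6: fire γ:  (A=6, B=2, C=3, D=6, E=1, F=8, G=12) → (A=6, B=2, C=3, D=7, E=1, F=10, G=15)
step 7: fire γ:  (A=6, B=2, C=3, D=7, E=1, F=10, G=15) → (A=6, B=2, C=3, D=8, E=1, F=12, G=18)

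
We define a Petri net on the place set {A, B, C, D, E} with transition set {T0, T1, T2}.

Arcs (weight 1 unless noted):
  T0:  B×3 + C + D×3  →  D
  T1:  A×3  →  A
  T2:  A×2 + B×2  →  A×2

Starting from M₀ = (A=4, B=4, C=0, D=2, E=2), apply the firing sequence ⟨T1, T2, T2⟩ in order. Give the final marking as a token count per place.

(A=2, B=0, C=0, D=2, E=2)

step 1: fire T1:  (A=4, B=4, C=0, D=2, E=2) → (A=2, B=4, C=0, D=2, E=2)
step 2: fire T2:  (A=2, B=4, C=0, D=2, E=2) → (A=2, B=2, C=0, D=2, E=2)
step 3: fire T2:  (A=2, B=2, C=0, D=2, E=2) → (A=2, B=0, C=0, D=2, E=2)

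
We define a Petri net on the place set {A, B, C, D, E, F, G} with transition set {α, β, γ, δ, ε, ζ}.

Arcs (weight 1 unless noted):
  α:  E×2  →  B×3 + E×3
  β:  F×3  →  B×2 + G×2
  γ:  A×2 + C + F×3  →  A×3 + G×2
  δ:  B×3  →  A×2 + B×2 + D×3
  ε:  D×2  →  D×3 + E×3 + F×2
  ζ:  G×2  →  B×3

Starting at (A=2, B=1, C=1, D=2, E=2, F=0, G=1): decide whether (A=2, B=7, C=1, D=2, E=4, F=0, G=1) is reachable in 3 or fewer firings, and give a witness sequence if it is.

YES — reachable via ⟨α, α⟩ (2 firings)

step 1: fire α:  (A=2, B=1, C=1, D=2, E=2, F=0, G=1) → (A=2, B=4, C=1, D=2, E=3, F=0, G=1)
step 2: fire α:  (A=2, B=4, C=1, D=2, E=3, F=0, G=1) → (A=2, B=7, C=1, D=2, E=4, F=0, G=1)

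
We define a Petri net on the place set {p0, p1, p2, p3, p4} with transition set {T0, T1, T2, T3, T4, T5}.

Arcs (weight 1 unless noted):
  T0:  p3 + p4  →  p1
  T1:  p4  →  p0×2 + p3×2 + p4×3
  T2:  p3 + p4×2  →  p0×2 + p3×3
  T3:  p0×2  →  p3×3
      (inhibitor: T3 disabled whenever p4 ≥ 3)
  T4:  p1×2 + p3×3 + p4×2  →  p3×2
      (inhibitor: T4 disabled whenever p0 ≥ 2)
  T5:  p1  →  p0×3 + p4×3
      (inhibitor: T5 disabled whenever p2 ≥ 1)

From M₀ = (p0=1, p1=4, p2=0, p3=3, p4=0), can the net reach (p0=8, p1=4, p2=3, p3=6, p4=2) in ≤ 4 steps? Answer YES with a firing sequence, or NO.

NO — not reachable within 4 firings

depth 0: 1 marking
depth 1: 2 markings reached so far
depth 2: 6 markings reached so far
depth 3: 17 markings reached so far
depth 4: 42 markings reached so far
target is not among the 42 markings reachable within 4 steps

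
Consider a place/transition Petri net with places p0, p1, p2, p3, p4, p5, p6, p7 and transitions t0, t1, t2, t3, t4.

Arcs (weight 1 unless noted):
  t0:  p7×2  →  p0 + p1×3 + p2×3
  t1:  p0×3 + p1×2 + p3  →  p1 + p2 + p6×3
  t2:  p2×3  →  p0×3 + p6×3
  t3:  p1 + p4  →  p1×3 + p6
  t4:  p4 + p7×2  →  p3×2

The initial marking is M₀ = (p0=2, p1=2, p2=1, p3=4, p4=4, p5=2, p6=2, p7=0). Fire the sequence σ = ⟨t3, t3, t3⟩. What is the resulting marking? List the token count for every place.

step 1: fire t3:  (p0=2, p1=2, p2=1, p3=4, p4=4, p5=2, p6=2, p7=0) → (p0=2, p1=4, p2=1, p3=4, p4=3, p5=2, p6=3, p7=0)
step 2: fire t3:  (p0=2, p1=4, p2=1, p3=4, p4=3, p5=2, p6=3, p7=0) → (p0=2, p1=6, p2=1, p3=4, p4=2, p5=2, p6=4, p7=0)
step 3: fire t3:  (p0=2, p1=6, p2=1, p3=4, p4=2, p5=2, p6=4, p7=0) → (p0=2, p1=8, p2=1, p3=4, p4=1, p5=2, p6=5, p7=0)

(p0=2, p1=8, p2=1, p3=4, p4=1, p5=2, p6=5, p7=0)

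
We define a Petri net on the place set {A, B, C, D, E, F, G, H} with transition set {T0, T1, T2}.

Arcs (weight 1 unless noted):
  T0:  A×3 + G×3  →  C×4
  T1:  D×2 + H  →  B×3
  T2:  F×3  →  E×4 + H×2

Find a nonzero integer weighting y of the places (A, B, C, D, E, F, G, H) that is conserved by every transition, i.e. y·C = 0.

y = (A:4, B:0, C:3, D:0, E:0, F:0, G:0, H:0)

Incidence matrix C (rows=places, cols=transitions):
       T0   T1   T2
    A  -3    0    0
    B   0    3    0
    C   4    0    0
    D   0   -2    0
    E   0    0    4
    F   0    0   -3
    G  -3    0    0
    H   0   -1    2

Candidate y = [4, 0, 3, 0, 0, 0, 0, 0]; check y·C column-wise:
  col T0: 4·-3 + 3·4 + 0·-3 = 0
  col T1: 4·0 + 0·3 + 3·0 + 0·-2 + 0·-1 = 0
  col T2: 4·0 + 3·0 + 0·4 + 0·-3 + 0·2 = 0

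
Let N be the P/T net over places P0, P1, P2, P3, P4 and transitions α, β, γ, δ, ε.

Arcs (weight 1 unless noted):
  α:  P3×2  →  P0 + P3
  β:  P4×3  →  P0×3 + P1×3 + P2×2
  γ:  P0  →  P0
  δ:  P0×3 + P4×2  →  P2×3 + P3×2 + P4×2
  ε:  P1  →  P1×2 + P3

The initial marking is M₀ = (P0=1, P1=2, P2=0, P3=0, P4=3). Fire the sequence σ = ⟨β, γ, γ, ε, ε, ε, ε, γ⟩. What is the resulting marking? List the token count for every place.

step 1: fire β:  (P0=1, P1=2, P2=0, P3=0, P4=3) → (P0=4, P1=5, P2=2, P3=0, P4=0)
step 2: fire γ:  (P0=4, P1=5, P2=2, P3=0, P4=0) → (P0=4, P1=5, P2=2, P3=0, P4=0)
step 3: fire γ:  (P0=4, P1=5, P2=2, P3=0, P4=0) → (P0=4, P1=5, P2=2, P3=0, P4=0)
step 4: fire ε:  (P0=4, P1=5, P2=2, P3=0, P4=0) → (P0=4, P1=6, P2=2, P3=1, P4=0)
step 5: fire ε:  (P0=4, P1=6, P2=2, P3=1, P4=0) → (P0=4, P1=7, P2=2, P3=2, P4=0)
step 6: fire ε:  (P0=4, P1=7, P2=2, P3=2, P4=0) → (P0=4, P1=8, P2=2, P3=3, P4=0)
step 7: fire ε:  (P0=4, P1=8, P2=2, P3=3, P4=0) → (P0=4, P1=9, P2=2, P3=4, P4=0)
step 8: fire γ:  (P0=4, P1=9, P2=2, P3=4, P4=0) → (P0=4, P1=9, P2=2, P3=4, P4=0)

(P0=4, P1=9, P2=2, P3=4, P4=0)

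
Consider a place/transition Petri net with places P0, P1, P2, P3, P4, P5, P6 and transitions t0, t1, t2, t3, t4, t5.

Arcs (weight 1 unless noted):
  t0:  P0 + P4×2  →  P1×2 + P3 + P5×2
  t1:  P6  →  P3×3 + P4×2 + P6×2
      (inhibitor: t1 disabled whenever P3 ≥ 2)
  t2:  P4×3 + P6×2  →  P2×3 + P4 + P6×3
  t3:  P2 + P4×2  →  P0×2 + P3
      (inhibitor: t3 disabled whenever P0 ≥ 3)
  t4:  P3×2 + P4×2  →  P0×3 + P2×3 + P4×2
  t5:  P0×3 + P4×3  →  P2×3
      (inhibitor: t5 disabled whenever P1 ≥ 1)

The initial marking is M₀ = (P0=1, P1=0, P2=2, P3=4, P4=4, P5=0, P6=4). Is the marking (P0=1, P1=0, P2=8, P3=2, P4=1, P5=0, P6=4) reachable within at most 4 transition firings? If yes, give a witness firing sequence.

YES — reachable via ⟨t4, t5⟩ (2 firings)

step 1: fire t4:  (P0=1, P1=0, P2=2, P3=4, P4=4, P5=0, P6=4) → (P0=4, P1=0, P2=5, P3=2, P4=4, P5=0, P6=4)
step 2: fire t5:  (P0=4, P1=0, P2=5, P3=2, P4=4, P5=0, P6=4) → (P0=1, P1=0, P2=8, P3=2, P4=1, P5=0, P6=4)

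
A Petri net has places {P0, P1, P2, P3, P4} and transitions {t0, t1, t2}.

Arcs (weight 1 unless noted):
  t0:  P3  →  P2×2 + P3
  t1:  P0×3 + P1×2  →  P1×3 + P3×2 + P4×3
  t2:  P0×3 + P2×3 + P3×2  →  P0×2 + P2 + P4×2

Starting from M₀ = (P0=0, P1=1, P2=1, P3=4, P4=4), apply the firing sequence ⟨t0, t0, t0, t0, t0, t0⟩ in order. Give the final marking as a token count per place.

step 1: fire t0:  (P0=0, P1=1, P2=1, P3=4, P4=4) → (P0=0, P1=1, P2=3, P3=4, P4=4)
step 2: fire t0:  (P0=0, P1=1, P2=3, P3=4, P4=4) → (P0=0, P1=1, P2=5, P3=4, P4=4)
step 3: fire t0:  (P0=0, P1=1, P2=5, P3=4, P4=4) → (P0=0, P1=1, P2=7, P3=4, P4=4)
step 4: fire t0:  (P0=0, P1=1, P2=7, P3=4, P4=4) → (P0=0, P1=1, P2=9, P3=4, P4=4)
step 5: fire t0:  (P0=0, P1=1, P2=9, P3=4, P4=4) → (P0=0, P1=1, P2=11, P3=4, P4=4)
step 6: fire t0:  (P0=0, P1=1, P2=11, P3=4, P4=4) → (P0=0, P1=1, P2=13, P3=4, P4=4)

(P0=0, P1=1, P2=13, P3=4, P4=4)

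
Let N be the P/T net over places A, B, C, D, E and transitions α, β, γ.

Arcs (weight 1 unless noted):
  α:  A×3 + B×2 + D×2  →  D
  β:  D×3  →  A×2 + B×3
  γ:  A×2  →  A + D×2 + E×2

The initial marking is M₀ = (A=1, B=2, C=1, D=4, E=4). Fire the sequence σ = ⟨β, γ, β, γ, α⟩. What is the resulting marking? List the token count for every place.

(A=0, B=6, C=1, D=1, E=8)

step 1: fire β:  (A=1, B=2, C=1, D=4, E=4) → (A=3, B=5, C=1, D=1, E=4)
step 2: fire γ:  (A=3, B=5, C=1, D=1, E=4) → (A=2, B=5, C=1, D=3, E=6)
step 3: fire β:  (A=2, B=5, C=1, D=3, E=6) → (A=4, B=8, C=1, D=0, E=6)
step 4: fire γ:  (A=4, B=8, C=1, D=0, E=6) → (A=3, B=8, C=1, D=2, E=8)
step 5: fire α:  (A=3, B=8, C=1, D=2, E=8) → (A=0, B=6, C=1, D=1, E=8)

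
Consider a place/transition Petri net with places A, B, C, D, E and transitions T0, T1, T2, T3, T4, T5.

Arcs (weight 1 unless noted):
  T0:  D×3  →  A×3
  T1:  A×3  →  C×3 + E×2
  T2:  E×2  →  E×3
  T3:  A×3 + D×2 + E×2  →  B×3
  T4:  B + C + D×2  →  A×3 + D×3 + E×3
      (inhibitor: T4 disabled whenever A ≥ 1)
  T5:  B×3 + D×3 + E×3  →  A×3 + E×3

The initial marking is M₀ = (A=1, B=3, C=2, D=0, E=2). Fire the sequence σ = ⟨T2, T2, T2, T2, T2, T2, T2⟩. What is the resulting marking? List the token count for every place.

step 1: fire T2:  (A=1, B=3, C=2, D=0, E=2) → (A=1, B=3, C=2, D=0, E=3)
step 2: fire T2:  (A=1, B=3, C=2, D=0, E=3) → (A=1, B=3, C=2, D=0, E=4)
step 3: fire T2:  (A=1, B=3, C=2, D=0, E=4) → (A=1, B=3, C=2, D=0, E=5)
step 4: fire T2:  (A=1, B=3, C=2, D=0, E=5) → (A=1, B=3, C=2, D=0, E=6)
step 5: fire T2:  (A=1, B=3, C=2, D=0, E=6) → (A=1, B=3, C=2, D=0, E=7)
step 6: fire T2:  (A=1, B=3, C=2, D=0, E=7) → (A=1, B=3, C=2, D=0, E=8)
step 7: fire T2:  (A=1, B=3, C=2, D=0, E=8) → (A=1, B=3, C=2, D=0, E=9)

(A=1, B=3, C=2, D=0, E=9)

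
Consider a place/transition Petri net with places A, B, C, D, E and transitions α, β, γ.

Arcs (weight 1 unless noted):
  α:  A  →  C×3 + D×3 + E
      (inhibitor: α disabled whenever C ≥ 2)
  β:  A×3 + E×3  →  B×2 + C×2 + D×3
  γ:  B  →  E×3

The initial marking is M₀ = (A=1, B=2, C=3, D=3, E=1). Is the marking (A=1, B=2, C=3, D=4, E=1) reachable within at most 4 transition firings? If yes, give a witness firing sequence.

NO — not reachable within 4 firings

depth 0: 1 marking
depth 1: 2 markings reached so far
depth 2: 3 markings reached so far
depth 3: 3 markings reached so far
(frontier empty at depth 3; search complete)
target is not among the 3 markings reachable within 4 steps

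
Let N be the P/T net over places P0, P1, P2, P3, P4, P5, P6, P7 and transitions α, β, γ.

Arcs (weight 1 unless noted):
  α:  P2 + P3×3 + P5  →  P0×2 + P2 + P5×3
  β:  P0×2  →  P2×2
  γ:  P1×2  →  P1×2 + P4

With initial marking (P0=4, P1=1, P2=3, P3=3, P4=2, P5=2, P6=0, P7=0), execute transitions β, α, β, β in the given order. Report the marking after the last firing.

step 1: fire β:  (P0=4, P1=1, P2=3, P3=3, P4=2, P5=2, P6=0, P7=0) → (P0=2, P1=1, P2=5, P3=3, P4=2, P5=2, P6=0, P7=0)
step 2: fire α:  (P0=2, P1=1, P2=5, P3=3, P4=2, P5=2, P6=0, P7=0) → (P0=4, P1=1, P2=5, P3=0, P4=2, P5=4, P6=0, P7=0)
step 3: fire β:  (P0=4, P1=1, P2=5, P3=0, P4=2, P5=4, P6=0, P7=0) → (P0=2, P1=1, P2=7, P3=0, P4=2, P5=4, P6=0, P7=0)
step 4: fire β:  (P0=2, P1=1, P2=7, P3=0, P4=2, P5=4, P6=0, P7=0) → (P0=0, P1=1, P2=9, P3=0, P4=2, P5=4, P6=0, P7=0)

(P0=0, P1=1, P2=9, P3=0, P4=2, P5=4, P6=0, P7=0)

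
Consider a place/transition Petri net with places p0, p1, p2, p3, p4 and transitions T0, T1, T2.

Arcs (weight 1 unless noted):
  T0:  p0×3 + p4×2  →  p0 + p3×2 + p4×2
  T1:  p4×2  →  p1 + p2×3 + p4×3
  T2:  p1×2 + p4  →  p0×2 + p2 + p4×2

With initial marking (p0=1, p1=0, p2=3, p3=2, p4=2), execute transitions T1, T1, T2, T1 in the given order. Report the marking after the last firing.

step 1: fire T1:  (p0=1, p1=0, p2=3, p3=2, p4=2) → (p0=1, p1=1, p2=6, p3=2, p4=3)
step 2: fire T1:  (p0=1, p1=1, p2=6, p3=2, p4=3) → (p0=1, p1=2, p2=9, p3=2, p4=4)
step 3: fire T2:  (p0=1, p1=2, p2=9, p3=2, p4=4) → (p0=3, p1=0, p2=10, p3=2, p4=5)
step 4: fire T1:  (p0=3, p1=0, p2=10, p3=2, p4=5) → (p0=3, p1=1, p2=13, p3=2, p4=6)

(p0=3, p1=1, p2=13, p3=2, p4=6)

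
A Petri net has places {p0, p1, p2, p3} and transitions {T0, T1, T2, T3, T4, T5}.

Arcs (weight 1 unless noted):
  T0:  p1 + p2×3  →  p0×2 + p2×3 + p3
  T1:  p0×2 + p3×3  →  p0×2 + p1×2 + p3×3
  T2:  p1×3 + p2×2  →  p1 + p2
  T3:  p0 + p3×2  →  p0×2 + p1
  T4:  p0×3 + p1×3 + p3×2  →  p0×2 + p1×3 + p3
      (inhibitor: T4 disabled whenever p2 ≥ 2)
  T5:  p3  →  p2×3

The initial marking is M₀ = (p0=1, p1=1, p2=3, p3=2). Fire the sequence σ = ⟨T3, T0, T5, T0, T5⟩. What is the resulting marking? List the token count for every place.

(p0=6, p1=0, p2=9, p3=0)

step 1: fire T3:  (p0=1, p1=1, p2=3, p3=2) → (p0=2, p1=2, p2=3, p3=0)
step 2: fire T0:  (p0=2, p1=2, p2=3, p3=0) → (p0=4, p1=1, p2=3, p3=1)
step 3: fire T5:  (p0=4, p1=1, p2=3, p3=1) → (p0=4, p1=1, p2=6, p3=0)
step 4: fire T0:  (p0=4, p1=1, p2=6, p3=0) → (p0=6, p1=0, p2=6, p3=1)
step 5: fire T5:  (p0=6, p1=0, p2=6, p3=1) → (p0=6, p1=0, p2=9, p3=0)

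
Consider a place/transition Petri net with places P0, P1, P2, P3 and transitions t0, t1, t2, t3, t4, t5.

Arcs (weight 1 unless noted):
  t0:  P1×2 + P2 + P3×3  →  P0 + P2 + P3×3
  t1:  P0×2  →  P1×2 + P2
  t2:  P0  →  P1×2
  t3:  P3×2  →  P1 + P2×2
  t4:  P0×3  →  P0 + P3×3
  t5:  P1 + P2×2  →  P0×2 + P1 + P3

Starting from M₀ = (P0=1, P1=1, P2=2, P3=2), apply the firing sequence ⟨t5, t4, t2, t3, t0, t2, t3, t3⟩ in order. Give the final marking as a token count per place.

(P0=0, P1=6, P2=6, P3=0)

step 1: fire t5:  (P0=1, P1=1, P2=2, P3=2) → (P0=3, P1=1, P2=0, P3=3)
step 2: fire t4:  (P0=3, P1=1, P2=0, P3=3) → (P0=1, P1=1, P2=0, P3=6)
step 3: fire t2:  (P0=1, P1=1, P2=0, P3=6) → (P0=0, P1=3, P2=0, P3=6)
step 4: fire t3:  (P0=0, P1=3, P2=0, P3=6) → (P0=0, P1=4, P2=2, P3=4)
step 5: fire t0:  (P0=0, P1=4, P2=2, P3=4) → (P0=1, P1=2, P2=2, P3=4)
step 6: fire t2:  (P0=1, P1=2, P2=2, P3=4) → (P0=0, P1=4, P2=2, P3=4)
step 7: fire t3:  (P0=0, P1=4, P2=2, P3=4) → (P0=0, P1=5, P2=4, P3=2)
step 8: fire t3:  (P0=0, P1=5, P2=4, P3=2) → (P0=0, P1=6, P2=6, P3=0)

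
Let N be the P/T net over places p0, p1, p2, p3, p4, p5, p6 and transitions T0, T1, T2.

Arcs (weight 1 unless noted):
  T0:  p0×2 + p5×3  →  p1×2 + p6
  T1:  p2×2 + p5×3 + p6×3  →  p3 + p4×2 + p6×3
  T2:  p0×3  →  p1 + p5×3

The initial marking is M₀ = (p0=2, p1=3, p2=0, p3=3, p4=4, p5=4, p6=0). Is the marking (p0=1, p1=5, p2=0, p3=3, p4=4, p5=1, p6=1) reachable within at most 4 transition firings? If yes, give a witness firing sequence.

NO — not reachable within 4 firings

depth 0: 1 marking
depth 1: 2 markings reached so far
depth 2: 2 markings reached so far
(frontier empty at depth 2; search complete)
target is not among the 2 markings reachable within 4 steps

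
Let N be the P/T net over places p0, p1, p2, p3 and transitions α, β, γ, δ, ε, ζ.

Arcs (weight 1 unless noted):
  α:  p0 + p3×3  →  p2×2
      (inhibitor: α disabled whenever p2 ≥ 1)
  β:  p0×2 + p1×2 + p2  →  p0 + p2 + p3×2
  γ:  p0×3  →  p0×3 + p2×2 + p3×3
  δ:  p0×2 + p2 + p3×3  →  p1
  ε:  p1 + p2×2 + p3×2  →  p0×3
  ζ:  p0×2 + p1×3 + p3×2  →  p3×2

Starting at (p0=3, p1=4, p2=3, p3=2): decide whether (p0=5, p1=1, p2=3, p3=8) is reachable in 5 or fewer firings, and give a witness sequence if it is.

depth 0: 1 marking
depth 1: 5 markings reached so far
depth 2: 14 markings reached so far
depth 3: 25 markings reached so far
depth 4: 39 markings reached so far
depth 5: 58 markings reached so far
target is not among the 58 markings reachable within 5 steps

NO — not reachable within 5 firings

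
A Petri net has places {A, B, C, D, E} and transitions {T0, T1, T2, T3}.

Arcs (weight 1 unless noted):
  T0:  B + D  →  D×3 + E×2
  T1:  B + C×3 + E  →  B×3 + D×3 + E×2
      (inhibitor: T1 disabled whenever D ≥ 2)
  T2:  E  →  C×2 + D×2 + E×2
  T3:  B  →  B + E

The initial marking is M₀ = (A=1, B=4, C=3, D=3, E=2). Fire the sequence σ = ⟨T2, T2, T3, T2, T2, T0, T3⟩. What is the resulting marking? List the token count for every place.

step 1: fire T2:  (A=1, B=4, C=3, D=3, E=2) → (A=1, B=4, C=5, D=5, E=3)
step 2: fire T2:  (A=1, B=4, C=5, D=5, E=3) → (A=1, B=4, C=7, D=7, E=4)
step 3: fire T3:  (A=1, B=4, C=7, D=7, E=4) → (A=1, B=4, C=7, D=7, E=5)
step 4: fire T2:  (A=1, B=4, C=7, D=7, E=5) → (A=1, B=4, C=9, D=9, E=6)
step 5: fire T2:  (A=1, B=4, C=9, D=9, E=6) → (A=1, B=4, C=11, D=11, E=7)
step 6: fire T0:  (A=1, B=4, C=11, D=11, E=7) → (A=1, B=3, C=11, D=13, E=9)
step 7: fire T3:  (A=1, B=3, C=11, D=13, E=9) → (A=1, B=3, C=11, D=13, E=10)

(A=1, B=3, C=11, D=13, E=10)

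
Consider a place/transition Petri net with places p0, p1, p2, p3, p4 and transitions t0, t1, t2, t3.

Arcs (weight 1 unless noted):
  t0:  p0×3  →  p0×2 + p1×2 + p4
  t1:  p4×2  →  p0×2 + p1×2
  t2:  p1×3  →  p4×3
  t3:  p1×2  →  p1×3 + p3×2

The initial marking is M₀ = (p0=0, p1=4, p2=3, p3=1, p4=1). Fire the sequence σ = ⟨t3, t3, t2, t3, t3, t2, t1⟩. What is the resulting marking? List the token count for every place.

step 1: fire t3:  (p0=0, p1=4, p2=3, p3=1, p4=1) → (p0=0, p1=5, p2=3, p3=3, p4=1)
step 2: fire t3:  (p0=0, p1=5, p2=3, p3=3, p4=1) → (p0=0, p1=6, p2=3, p3=5, p4=1)
step 3: fire t2:  (p0=0, p1=6, p2=3, p3=5, p4=1) → (p0=0, p1=3, p2=3, p3=5, p4=4)
step 4: fire t3:  (p0=0, p1=3, p2=3, p3=5, p4=4) → (p0=0, p1=4, p2=3, p3=7, p4=4)
step 5: fire t3:  (p0=0, p1=4, p2=3, p3=7, p4=4) → (p0=0, p1=5, p2=3, p3=9, p4=4)
step 6: fire t2:  (p0=0, p1=5, p2=3, p3=9, p4=4) → (p0=0, p1=2, p2=3, p3=9, p4=7)
step 7: fire t1:  (p0=0, p1=2, p2=3, p3=9, p4=7) → (p0=2, p1=4, p2=3, p3=9, p4=5)

(p0=2, p1=4, p2=3, p3=9, p4=5)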